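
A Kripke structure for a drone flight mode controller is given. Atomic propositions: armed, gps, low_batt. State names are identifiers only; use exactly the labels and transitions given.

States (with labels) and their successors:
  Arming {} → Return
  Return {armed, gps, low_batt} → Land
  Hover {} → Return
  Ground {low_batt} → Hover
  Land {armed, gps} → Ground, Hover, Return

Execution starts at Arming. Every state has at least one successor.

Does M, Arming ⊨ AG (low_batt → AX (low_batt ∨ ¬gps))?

Does not hold

States satisfying low_batt → AX (low_batt ∨ ¬gps): {Arming, Hover, Ground, Land}.
States satisfying AG (low_batt → AX (low_batt ∨ ¬gps)): ∅.
Return is reachable from Arming and violates low_batt → AX (low_batt ∨ ¬gps), so AG fails at Arming.
Arming ∉ Sat(AG (low_batt → AX (low_batt ∨ ¬gps))).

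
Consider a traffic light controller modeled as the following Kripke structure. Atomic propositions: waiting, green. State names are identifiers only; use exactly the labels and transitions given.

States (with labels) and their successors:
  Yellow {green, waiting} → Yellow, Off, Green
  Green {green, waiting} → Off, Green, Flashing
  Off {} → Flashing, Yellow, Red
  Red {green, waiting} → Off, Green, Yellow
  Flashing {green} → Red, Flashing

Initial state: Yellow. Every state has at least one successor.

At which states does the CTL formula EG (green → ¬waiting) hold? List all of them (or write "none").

States satisfying green → ¬waiting: {Off, Flashing}.
States satisfying EG (green → ¬waiting): {Off, Flashing}.

{Off, Flashing}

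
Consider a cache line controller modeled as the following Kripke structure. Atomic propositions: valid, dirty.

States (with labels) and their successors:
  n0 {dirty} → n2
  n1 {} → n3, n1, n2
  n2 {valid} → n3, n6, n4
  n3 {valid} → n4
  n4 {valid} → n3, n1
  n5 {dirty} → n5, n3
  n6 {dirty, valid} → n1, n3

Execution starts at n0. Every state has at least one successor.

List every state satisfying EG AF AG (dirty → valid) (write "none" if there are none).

{n0, n1, n2, n3, n4, n6}

States satisfying AF AG (dirty → valid): {n0, n1, n2, n3, n4, n6}.
States satisfying EG AF AG (dirty → valid): {n0, n1, n2, n3, n4, n6}.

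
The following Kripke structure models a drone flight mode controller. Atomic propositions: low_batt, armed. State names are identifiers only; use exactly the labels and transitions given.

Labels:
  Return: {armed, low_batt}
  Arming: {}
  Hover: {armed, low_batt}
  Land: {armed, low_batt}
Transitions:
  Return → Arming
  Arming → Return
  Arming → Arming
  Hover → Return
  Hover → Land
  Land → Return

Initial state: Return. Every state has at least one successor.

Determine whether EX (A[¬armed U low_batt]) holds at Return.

States satisfying A[¬armed U low_batt]: {Return, Hover, Land}.
States satisfying EX (A[¬armed U low_batt]): {Arming, Hover, Land}.
No suitable path/successor from Return witnesses the formula.
Return ∉ Sat(EX (A[¬armed U low_batt])).

Does not hold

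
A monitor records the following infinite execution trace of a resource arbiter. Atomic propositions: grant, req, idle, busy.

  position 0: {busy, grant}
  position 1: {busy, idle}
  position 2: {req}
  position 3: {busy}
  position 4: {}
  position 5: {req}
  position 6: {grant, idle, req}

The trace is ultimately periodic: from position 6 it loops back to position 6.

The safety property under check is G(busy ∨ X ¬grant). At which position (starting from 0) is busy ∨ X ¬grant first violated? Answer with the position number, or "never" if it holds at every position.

Check busy ∨ X ¬grant at each position in order: 0 ✓, 1 ✓, 2 ✓, 3 ✓, 4 ✓.
At position 5 the labels are {req} and the next position 6 has {grant, idle, req}, so busy ∨ X ¬grant is false there. This is the first violation.

5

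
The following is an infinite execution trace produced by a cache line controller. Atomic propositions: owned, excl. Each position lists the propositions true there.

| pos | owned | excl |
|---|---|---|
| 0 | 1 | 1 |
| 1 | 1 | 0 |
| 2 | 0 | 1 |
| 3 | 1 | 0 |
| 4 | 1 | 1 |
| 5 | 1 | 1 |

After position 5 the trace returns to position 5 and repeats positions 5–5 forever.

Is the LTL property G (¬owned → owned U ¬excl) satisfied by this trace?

¬owned → owned U ¬excl must hold at every position from 0 onward. It fails at position 2, so G (¬owned → owned U ¬excl) is false.
Positions where ¬owned holds: 2.
Check owned U ¬excl at each: 2→fails.

No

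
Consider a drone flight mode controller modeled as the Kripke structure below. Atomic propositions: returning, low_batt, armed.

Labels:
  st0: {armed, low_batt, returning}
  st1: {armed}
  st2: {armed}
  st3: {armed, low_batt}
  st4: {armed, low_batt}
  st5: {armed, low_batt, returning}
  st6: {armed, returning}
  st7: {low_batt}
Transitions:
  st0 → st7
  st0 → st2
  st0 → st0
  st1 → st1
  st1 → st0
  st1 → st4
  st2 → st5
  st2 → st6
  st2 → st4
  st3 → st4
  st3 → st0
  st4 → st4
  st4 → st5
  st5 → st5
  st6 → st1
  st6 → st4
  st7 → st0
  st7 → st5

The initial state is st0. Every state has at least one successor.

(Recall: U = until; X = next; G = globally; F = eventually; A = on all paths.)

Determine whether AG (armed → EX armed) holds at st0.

States satisfying armed → EX armed: {st0, st1, st2, st3, st4, st5, st6, st7}.
States satisfying AG (armed → EX armed): {st0, st1, st2, st3, st4, st5, st6, st7}.
Every state reachable from st0 satisfies armed → EX armed.
st0 ∈ Sat(AG (armed → EX armed)).

Yes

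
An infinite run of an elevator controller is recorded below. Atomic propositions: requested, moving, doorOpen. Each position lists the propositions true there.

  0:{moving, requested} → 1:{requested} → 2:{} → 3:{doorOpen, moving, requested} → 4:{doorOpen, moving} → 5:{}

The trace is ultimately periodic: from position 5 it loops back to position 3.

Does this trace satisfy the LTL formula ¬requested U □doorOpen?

Walking from position 0: at position 0, □doorOpen has not yet held and ¬requested fails, so ¬requested U □doorOpen is false.

No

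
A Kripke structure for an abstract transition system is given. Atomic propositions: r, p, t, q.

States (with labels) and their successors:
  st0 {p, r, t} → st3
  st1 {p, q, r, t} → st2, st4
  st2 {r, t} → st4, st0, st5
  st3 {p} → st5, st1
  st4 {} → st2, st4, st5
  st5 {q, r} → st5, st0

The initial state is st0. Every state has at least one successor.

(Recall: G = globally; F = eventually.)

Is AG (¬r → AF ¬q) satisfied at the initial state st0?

States satisfying ¬r → AF ¬q: {st0, st1, st2, st3, st4, st5}.
States satisfying AG (¬r → AF ¬q): {st0, st1, st2, st3, st4, st5}.
Every state reachable from st0 satisfies ¬r → AF ¬q.
st0 ∈ Sat(AG (¬r → AF ¬q)).

Holds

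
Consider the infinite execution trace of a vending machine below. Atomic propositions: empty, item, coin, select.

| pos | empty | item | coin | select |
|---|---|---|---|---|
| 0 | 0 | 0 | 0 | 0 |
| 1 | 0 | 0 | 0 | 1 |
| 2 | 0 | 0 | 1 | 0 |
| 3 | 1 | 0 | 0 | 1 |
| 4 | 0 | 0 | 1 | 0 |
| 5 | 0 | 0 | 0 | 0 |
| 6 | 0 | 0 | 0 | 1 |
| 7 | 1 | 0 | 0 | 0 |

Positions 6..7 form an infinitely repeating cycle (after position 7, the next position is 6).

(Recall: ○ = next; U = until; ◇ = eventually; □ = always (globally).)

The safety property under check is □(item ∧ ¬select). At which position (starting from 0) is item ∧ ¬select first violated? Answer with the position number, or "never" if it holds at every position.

0

At position 0 the labels are {}, so item ∧ ¬select is false there. This is the first violation.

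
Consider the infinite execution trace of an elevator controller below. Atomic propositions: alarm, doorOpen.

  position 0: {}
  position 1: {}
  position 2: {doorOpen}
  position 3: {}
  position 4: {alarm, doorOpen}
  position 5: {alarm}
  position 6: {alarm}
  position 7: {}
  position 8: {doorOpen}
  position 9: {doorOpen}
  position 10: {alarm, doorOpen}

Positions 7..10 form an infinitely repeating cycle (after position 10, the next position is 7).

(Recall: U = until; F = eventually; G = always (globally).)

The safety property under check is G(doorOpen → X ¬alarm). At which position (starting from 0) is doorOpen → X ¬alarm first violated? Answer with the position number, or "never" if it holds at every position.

Check doorOpen → X ¬alarm at each position in order: 0 ✓, 1 ✓, 2 ✓, 3 ✓.
At position 4 the labels are {alarm, doorOpen} and the next position 5 has {alarm}, so doorOpen → X ¬alarm is false there. This is the first violation.

4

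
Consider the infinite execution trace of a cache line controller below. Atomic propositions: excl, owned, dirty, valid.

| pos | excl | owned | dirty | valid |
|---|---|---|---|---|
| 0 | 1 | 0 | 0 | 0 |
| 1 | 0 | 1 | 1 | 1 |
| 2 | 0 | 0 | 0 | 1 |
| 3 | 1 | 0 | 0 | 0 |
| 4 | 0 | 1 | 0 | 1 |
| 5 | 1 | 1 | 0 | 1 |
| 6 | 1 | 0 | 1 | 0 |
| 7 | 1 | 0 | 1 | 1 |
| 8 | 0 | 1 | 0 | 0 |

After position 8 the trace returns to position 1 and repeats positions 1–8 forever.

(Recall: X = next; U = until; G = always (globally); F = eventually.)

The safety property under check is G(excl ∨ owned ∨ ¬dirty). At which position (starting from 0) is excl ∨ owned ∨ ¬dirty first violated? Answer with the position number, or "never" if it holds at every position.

excl ∨ owned ∨ ¬dirty holds at every position 0..8, and those are all the positions the trace ever visits, so the invariant G(excl ∨ owned ∨ ¬dirty) is never violated.

never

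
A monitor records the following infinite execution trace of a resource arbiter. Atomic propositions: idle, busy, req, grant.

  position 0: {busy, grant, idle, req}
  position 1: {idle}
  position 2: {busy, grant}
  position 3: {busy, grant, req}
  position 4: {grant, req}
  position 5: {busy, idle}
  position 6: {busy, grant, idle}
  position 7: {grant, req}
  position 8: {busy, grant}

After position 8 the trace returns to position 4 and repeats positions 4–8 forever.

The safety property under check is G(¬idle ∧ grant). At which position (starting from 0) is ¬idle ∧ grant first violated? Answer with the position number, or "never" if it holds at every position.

0

At position 0 the labels are {busy, grant, idle, req}, so ¬idle ∧ grant is false there. This is the first violation.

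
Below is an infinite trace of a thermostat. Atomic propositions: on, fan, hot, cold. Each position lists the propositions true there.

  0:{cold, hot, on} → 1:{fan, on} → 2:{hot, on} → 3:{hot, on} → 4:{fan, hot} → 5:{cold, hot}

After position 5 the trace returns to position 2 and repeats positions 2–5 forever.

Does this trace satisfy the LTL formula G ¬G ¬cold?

¬G ¬cold holds at every position 0..5, and those are all positions ever visited, so G ¬G ¬cold holds.

Holds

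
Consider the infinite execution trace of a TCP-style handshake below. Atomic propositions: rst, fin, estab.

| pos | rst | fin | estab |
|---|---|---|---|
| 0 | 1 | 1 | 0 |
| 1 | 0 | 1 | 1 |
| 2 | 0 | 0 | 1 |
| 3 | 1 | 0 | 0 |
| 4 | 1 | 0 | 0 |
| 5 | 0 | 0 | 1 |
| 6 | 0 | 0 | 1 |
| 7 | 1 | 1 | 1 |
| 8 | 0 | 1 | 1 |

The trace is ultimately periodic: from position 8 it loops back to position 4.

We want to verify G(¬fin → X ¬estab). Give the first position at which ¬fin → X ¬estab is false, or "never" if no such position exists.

4

Check ¬fin → X ¬estab at each position in order: 0 ✓, 1 ✓, 2 ✓, 3 ✓.
At position 4 the labels are {rst} and the next position 5 has {estab}, so ¬fin → X ¬estab is false there. This is the first violation.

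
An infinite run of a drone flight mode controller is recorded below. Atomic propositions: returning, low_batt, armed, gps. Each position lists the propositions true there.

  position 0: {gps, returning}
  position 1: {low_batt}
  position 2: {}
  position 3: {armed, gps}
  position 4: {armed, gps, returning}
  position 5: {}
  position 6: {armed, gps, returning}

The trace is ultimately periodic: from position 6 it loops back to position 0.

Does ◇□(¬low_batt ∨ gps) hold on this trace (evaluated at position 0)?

□(¬low_batt ∨ gps) is false at every position 0..6, so it never becomes true and ◇□(¬low_batt ∨ gps) fails.

No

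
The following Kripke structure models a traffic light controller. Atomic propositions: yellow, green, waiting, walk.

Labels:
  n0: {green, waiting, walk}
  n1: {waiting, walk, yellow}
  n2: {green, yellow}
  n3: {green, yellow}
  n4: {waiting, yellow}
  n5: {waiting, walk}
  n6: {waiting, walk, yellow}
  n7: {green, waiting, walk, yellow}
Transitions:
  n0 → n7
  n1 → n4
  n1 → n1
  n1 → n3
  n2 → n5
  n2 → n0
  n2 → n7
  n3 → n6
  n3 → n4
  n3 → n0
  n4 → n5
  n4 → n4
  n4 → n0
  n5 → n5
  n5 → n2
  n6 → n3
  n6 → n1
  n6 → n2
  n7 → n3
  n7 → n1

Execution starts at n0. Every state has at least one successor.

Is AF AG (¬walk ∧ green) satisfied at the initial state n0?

Violated

States satisfying AG (¬walk ∧ green): ∅.
States satisfying AF AG (¬walk ∧ green): ∅.
There is a path from n0 along which AG (¬walk ∧ green) never holds.
n0 ∉ Sat(AF AG (¬walk ∧ green)).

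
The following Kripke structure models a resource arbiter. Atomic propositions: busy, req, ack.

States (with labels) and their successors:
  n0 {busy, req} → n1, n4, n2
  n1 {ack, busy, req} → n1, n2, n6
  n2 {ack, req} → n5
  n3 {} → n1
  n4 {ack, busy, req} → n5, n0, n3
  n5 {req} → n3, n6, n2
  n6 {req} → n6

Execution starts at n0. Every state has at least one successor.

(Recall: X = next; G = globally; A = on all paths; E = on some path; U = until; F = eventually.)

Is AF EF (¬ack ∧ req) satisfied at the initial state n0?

Satisfied

States satisfying EF (¬ack ∧ req): {n0, n1, n2, n3, n4, n5, n6}.
States satisfying AF EF (¬ack ∧ req): {n0, n1, n2, n3, n4, n5, n6}.
n0 ∈ Sat(AF EF (¬ack ∧ req)).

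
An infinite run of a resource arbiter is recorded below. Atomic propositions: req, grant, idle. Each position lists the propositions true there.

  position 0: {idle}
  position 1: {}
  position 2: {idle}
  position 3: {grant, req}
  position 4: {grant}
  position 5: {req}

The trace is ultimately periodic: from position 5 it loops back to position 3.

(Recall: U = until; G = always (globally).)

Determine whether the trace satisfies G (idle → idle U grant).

idle → idle U grant must hold at every position from 0 onward. It fails at position 0, so G (idle → idle U grant) is false.
Positions where idle holds: 0, 2.
Check idle U grant at each: 0→fails, 2→ok.

Does not hold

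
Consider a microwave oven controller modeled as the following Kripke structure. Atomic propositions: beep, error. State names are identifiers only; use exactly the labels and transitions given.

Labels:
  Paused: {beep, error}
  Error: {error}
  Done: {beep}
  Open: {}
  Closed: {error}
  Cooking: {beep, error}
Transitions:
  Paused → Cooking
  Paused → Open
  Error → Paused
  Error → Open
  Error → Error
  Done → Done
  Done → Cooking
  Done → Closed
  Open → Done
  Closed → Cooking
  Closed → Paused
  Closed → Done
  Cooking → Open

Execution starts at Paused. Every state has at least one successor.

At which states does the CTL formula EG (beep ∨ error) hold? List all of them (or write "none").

{Error, Done, Closed}

States satisfying beep ∨ error: {Paused, Error, Done, Closed, Cooking}.
States satisfying EG (beep ∨ error): {Error, Done, Closed}.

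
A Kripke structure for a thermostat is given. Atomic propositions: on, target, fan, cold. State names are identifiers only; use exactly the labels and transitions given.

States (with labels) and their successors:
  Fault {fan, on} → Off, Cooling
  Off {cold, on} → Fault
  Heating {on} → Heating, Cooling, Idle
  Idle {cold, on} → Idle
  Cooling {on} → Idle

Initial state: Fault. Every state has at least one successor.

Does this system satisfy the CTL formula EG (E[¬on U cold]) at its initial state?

States satisfying E[¬on U cold]: {Off, Idle}.
States satisfying EG (E[¬on U cold]): {Idle}.
No suitable path/successor from Fault witnesses the formula.
Fault ∉ Sat(EG (E[¬on U cold])).

Does not hold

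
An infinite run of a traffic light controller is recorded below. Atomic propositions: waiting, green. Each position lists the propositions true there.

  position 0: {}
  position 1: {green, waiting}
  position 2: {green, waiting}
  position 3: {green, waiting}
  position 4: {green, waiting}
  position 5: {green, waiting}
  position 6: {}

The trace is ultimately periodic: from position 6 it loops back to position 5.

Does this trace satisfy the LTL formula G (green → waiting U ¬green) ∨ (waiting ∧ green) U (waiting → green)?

Holds

green → waiting U ¬green holds at every position 0..6, and those are all positions ever visited, so G (green → waiting U ¬green) holds.
Positions where green holds: 1, 2, 3, 4, 5.
Check waiting U ¬green at each: 1→ok, 2→ok, 3→ok, 4→ok, 5→ok.
Walking from position 0: waiting → green first holds at position 0, and waiting ∧ green holds at every earlier position along the way, so (waiting ∧ green) U (waiting → green) holds.
At position 0: G (green → waiting U ¬green) is true; (waiting ∧ green) U (waiting → green) is true; so G (green → waiting U ¬green) ∨ (waiting ∧ green) U (waiting → green) is true.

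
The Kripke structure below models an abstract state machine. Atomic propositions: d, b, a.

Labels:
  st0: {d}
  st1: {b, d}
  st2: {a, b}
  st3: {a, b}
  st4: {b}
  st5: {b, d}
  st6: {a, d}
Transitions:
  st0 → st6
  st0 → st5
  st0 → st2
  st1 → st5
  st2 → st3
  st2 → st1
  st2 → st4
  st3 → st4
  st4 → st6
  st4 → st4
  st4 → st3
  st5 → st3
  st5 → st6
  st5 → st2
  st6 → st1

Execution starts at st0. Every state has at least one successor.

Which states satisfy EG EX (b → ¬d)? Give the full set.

States satisfying EX (b → ¬d): {st0, st2, st3, st4, st5}.
States satisfying EG EX (b → ¬d): {st0, st2, st3, st4, st5}.

{st0, st2, st3, st4, st5}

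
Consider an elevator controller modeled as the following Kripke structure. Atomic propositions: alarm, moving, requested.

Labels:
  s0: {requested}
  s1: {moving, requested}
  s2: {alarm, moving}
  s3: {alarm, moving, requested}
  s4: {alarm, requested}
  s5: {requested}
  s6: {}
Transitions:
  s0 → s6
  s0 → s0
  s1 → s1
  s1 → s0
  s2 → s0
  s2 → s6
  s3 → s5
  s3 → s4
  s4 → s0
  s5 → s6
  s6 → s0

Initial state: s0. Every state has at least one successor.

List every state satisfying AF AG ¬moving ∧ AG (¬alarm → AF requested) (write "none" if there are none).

States satisfying AG ¬moving: {s0, s4, s5, s6}.
States satisfying AF AG ¬moving: {s0, s2, s3, s4, s5, s6}.
States satisfying ¬alarm → AF requested: {s0, s1, s2, s3, s4, s5, s6}.
States satisfying AG (¬alarm → AF requested): {s0, s1, s2, s3, s4, s5, s6}.
States satisfying AF AG ¬moving ∧ AG (¬alarm → AF requested): {s0, s2, s3, s4, s5, s6}.

{s0, s2, s3, s4, s5, s6}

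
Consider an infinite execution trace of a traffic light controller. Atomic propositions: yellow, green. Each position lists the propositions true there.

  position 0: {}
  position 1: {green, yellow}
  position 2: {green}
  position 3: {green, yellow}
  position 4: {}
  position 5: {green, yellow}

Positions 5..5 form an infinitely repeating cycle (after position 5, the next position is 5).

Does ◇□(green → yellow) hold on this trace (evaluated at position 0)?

Satisfied

□(green → yellow) holds at position 3, which is reachable from 0, so ◇□(green → yellow) holds.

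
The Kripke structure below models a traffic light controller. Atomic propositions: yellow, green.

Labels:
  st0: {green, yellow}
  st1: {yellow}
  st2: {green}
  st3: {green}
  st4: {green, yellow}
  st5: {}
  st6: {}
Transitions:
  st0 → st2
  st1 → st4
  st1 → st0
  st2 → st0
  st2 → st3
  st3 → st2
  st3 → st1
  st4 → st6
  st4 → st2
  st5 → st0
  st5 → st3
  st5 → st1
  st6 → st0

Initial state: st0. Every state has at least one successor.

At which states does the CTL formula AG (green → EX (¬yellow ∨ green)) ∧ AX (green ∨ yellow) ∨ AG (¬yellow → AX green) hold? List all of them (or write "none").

{st0, st1, st2, st3, st5, st6}

States satisfying green → EX (¬yellow ∨ green): {st0, st1, st2, st3, st4, st5, st6}.
States satisfying AG (green → EX (¬yellow ∨ green)): {st0, st1, st2, st3, st4, st5, st6}.
States satisfying green ∨ yellow: {st0, st1, st2, st3, st4}.
States satisfying AX (green ∨ yellow): {st0, st1, st2, st3, st5, st6}.
States satisfying ¬yellow → AX green: {st0, st1, st2, st4, st6}.
States satisfying AG (¬yellow → AX green): ∅.
States satisfying AG (green → EX (¬yellow ∨ green)) ∧ AX (green ∨ yellow) ∨ AG (¬yellow → AX green): {st0, st1, st2, st3, st5, st6}.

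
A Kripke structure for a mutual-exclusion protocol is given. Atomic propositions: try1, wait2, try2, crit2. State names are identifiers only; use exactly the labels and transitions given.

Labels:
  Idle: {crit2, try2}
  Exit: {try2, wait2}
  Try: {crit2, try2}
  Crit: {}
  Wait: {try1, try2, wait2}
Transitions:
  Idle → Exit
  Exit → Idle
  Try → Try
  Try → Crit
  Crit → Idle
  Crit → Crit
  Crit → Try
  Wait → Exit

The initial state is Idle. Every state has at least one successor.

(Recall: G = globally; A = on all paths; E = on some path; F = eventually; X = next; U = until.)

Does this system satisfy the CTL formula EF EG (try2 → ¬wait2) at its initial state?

States satisfying EG (try2 → ¬wait2): {Try, Crit}.
States satisfying EF EG (try2 → ¬wait2): {Try, Crit}.
No suitable path/successor from Idle witnesses the formula.
Idle ∉ Sat(EF EG (try2 → ¬wait2)).

Violated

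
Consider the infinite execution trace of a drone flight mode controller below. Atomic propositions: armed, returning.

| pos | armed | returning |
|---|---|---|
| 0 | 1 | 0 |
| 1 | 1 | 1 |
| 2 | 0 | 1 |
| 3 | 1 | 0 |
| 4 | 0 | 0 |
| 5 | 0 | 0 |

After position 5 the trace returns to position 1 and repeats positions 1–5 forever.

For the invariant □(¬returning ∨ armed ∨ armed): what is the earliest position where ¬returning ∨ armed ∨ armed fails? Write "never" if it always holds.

2

Check ¬returning ∨ armed ∨ armed at each position in order: 0 ✓, 1 ✓.
At position 2 the labels are {returning}, so ¬returning ∨ armed ∨ armed is false there. This is the first violation.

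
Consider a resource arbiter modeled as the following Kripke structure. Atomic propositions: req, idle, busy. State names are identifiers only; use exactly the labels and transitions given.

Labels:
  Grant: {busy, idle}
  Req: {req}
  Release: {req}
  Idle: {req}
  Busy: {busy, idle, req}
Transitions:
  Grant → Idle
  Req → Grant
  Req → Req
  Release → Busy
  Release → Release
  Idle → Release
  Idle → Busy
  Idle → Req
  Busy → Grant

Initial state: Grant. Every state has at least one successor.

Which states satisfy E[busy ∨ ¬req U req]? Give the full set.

{Grant, Req, Release, Idle, Busy}

States satisfying busy ∨ ¬req: {Grant, Busy}.
States satisfying req: {Req, Release, Idle, Busy}.
States satisfying E[busy ∨ ¬req U req]: {Grant, Req, Release, Idle, Busy}.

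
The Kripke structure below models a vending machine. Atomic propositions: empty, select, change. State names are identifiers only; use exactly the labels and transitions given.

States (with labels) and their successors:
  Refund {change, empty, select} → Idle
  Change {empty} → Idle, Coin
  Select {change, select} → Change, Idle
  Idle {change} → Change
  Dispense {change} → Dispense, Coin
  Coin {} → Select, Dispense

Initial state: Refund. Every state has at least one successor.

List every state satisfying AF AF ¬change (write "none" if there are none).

{Refund, Change, Select, Idle, Coin}

States satisfying AF ¬change: {Refund, Change, Select, Idle, Coin}.
States satisfying AF AF ¬change: {Refund, Change, Select, Idle, Coin}.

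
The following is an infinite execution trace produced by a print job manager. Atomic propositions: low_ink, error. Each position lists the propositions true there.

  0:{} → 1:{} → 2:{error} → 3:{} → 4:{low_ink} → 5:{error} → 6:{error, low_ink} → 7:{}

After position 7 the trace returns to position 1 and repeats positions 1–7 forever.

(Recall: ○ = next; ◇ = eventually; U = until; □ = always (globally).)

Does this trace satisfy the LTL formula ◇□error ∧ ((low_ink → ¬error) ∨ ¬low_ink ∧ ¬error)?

□error is false at every position 0..7, so it never becomes true and ◇□error fails.
At position 0: ◇□error is false; (low_ink → ¬error) ∨ ¬low_ink ∧ ¬error is true; so ◇□error ∧ ((low_ink → ¬error) ∨ ¬low_ink ∧ ¬error) is false.

No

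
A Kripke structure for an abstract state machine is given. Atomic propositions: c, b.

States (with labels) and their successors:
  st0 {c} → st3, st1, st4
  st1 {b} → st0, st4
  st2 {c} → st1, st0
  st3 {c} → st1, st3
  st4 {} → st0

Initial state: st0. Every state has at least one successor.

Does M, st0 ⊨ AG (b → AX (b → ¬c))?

Satisfied

States satisfying b → AX (b → ¬c): {st0, st1, st2, st3, st4}.
States satisfying AG (b → AX (b → ¬c)): {st0, st1, st2, st3, st4}.
Every state reachable from st0 satisfies b → AX (b → ¬c).
st0 ∈ Sat(AG (b → AX (b → ¬c))).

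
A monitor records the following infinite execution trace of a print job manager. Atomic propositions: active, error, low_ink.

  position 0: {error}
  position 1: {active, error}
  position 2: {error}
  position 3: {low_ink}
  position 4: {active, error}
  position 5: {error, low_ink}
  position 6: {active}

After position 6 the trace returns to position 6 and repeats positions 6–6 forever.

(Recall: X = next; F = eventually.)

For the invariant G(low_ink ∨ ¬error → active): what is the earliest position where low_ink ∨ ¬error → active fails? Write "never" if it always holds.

3

Check low_ink ∨ ¬error → active at each position in order: 0 ✓, 1 ✓, 2 ✓.
At position 3 the labels are {low_ink}, so low_ink ∨ ¬error → active is false there. This is the first violation.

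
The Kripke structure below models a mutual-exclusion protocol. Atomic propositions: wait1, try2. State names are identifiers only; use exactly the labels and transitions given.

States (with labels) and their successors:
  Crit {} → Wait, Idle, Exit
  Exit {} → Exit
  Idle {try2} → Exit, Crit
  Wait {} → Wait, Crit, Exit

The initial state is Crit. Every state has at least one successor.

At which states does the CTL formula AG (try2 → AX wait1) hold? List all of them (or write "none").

{Exit}

States satisfying try2 → AX wait1: {Crit, Exit, Wait}.
States satisfying AG (try2 → AX wait1): {Exit}.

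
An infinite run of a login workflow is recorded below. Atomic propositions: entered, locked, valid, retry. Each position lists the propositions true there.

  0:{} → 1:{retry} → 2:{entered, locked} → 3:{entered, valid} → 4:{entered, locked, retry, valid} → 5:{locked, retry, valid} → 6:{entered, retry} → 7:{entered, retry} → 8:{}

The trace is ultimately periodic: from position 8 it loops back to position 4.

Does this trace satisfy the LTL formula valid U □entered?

Walking from position 0: at position 0, □entered has not yet held and valid fails, so valid U □entered is false.

Does not hold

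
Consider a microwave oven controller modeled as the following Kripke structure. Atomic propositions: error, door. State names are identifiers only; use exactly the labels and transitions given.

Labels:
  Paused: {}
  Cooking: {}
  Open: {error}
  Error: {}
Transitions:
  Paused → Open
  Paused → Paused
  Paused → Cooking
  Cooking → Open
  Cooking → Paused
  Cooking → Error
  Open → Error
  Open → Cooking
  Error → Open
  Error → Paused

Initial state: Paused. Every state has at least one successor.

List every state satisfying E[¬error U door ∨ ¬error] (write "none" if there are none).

{Paused, Cooking, Error}

States satisfying ¬error: {Paused, Cooking, Error}.
States satisfying door ∨ ¬error: {Paused, Cooking, Error}.
States satisfying E[¬error U door ∨ ¬error]: {Paused, Cooking, Error}.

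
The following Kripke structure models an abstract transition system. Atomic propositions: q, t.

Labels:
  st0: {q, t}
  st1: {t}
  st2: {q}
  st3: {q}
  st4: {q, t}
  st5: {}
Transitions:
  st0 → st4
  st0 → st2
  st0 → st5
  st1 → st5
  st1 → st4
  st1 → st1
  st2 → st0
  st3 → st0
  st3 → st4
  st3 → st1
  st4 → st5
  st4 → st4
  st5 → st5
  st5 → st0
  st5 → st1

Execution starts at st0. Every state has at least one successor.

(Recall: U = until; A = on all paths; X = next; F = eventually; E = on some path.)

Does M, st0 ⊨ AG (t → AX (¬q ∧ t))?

States satisfying t → AX (¬q ∧ t): {st2, st3, st5}.
States satisfying AG (t → AX (¬q ∧ t)): ∅.
st0 is reachable from st0 and violates t → AX (¬q ∧ t), so AG fails at st0.
st0 ∉ Sat(AG (t → AX (¬q ∧ t))).

Violated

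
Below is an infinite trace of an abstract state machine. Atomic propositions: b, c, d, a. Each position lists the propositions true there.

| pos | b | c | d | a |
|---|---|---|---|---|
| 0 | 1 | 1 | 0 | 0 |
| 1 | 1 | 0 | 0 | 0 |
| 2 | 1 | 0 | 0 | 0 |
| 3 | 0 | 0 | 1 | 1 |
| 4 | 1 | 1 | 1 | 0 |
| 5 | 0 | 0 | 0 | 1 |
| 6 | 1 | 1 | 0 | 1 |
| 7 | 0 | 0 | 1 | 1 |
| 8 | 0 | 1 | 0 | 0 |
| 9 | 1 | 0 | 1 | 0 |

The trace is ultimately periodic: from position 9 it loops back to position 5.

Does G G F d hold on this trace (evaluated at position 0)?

Yes

G F d holds at every position 0..9, and those are all positions ever visited, so G G F d holds.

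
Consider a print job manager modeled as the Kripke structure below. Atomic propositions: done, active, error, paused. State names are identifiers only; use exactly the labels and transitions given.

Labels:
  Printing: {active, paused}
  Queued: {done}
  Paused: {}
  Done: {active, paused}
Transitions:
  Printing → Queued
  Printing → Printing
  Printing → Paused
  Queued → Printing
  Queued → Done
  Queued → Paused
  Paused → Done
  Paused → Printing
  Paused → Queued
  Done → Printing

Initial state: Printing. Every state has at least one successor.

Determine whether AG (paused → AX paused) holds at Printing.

States satisfying paused → AX paused: {Queued, Paused, Done}.
States satisfying AG (paused → AX paused): ∅.
Printing is reachable from Printing and violates paused → AX paused, so AG fails at Printing.
Printing ∉ Sat(AG (paused → AX paused)).

Violated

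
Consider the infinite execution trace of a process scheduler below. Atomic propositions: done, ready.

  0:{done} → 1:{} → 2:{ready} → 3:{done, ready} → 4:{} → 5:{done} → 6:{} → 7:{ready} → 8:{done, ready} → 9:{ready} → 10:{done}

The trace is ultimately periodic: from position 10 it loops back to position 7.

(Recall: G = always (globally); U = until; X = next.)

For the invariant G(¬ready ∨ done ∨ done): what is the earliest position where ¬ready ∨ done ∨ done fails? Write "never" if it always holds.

Check ¬ready ∨ done ∨ done at each position in order: 0 ✓, 1 ✓.
At position 2 the labels are {ready}, so ¬ready ∨ done ∨ done is false there. This is the first violation.

2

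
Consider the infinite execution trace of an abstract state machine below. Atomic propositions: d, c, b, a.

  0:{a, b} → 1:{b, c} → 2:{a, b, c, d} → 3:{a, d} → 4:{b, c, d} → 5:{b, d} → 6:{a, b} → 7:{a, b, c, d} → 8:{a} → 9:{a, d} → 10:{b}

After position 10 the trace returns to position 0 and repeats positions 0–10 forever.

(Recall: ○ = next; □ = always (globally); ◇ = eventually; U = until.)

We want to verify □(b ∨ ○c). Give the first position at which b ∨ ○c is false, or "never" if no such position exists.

8

Check b ∨ ○c at each position in order: 0 ✓, 1 ✓, 2 ✓, 3 ✓, 4 ✓, 5 ✓, 6 ✓, 7 ✓.
At position 8 the labels are {a} and the next position 9 has {a, d}, so b ∨ ○c is false there. This is the first violation.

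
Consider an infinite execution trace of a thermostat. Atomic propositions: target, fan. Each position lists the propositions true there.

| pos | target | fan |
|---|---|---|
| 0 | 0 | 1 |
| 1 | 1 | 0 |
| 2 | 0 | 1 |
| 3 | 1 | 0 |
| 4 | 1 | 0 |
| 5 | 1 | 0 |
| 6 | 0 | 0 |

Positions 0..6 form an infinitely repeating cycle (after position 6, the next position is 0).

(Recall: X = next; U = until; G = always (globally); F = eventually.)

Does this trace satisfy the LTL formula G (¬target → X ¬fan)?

¬target → X ¬fan must hold at every position from 0 onward. It fails at position 6, so G (¬target → X ¬fan) is false.
Positions where ¬target holds: 0, 2, 6.
Check X ¬fan at each: 0→ok, 2→ok, 6→fails.

Does not hold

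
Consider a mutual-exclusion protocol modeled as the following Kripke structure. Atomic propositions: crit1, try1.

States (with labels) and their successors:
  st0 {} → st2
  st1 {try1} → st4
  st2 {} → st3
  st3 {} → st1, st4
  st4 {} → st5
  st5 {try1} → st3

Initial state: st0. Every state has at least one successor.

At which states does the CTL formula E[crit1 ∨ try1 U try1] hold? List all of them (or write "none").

States satisfying crit1 ∨ try1: {st1, st5}.
States satisfying try1: {st1, st5}.
States satisfying E[crit1 ∨ try1 U try1]: {st1, st5}.

{st1, st5}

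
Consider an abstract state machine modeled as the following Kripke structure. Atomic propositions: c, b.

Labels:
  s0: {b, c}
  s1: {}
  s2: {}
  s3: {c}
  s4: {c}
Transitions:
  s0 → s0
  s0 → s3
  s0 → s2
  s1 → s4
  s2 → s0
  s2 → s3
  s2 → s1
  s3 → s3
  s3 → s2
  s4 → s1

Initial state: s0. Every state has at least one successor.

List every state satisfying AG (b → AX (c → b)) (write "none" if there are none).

{s1, s4}

States satisfying b → AX (c → b): {s1, s2, s3, s4}.
States satisfying AG (b → AX (c → b)): {s1, s4}.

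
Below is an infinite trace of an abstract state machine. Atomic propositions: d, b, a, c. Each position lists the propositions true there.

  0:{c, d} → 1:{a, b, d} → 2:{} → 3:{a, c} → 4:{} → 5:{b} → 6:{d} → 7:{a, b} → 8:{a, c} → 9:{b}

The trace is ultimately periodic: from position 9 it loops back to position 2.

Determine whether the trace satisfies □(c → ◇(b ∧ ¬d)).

c → ◇(b ∧ ¬d) holds at every position 0..9, and those are all positions ever visited, so □(c → ◇(b ∧ ¬d)) holds.
Positions where c holds: 0, 3, 8.
Check ◇(b ∧ ¬d) at each: 0→ok, 3→ok, 8→ok.

Yes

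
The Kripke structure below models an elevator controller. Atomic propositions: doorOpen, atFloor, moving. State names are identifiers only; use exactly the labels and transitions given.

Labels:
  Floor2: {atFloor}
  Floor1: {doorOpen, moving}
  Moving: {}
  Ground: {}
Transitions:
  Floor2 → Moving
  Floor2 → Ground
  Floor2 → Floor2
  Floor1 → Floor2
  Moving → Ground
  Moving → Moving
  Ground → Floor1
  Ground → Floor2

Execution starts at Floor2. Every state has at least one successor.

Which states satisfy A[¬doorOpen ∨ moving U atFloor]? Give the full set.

{Floor2, Floor1, Ground}

States satisfying ¬doorOpen ∨ moving: {Floor2, Floor1, Moving, Ground}.
States satisfying atFloor: {Floor2}.
States satisfying A[¬doorOpen ∨ moving U atFloor]: {Floor2, Floor1, Ground}.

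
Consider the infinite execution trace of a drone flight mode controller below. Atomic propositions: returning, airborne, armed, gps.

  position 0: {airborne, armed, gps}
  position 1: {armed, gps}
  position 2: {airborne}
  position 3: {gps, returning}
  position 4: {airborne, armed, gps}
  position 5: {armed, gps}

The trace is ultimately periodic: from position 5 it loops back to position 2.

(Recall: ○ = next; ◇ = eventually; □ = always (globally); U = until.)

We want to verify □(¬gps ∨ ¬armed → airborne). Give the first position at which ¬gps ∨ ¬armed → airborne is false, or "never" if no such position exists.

3

Check ¬gps ∨ ¬armed → airborne at each position in order: 0 ✓, 1 ✓, 2 ✓.
At position 3 the labels are {gps, returning}, so ¬gps ∨ ¬armed → airborne is false there. This is the first violation.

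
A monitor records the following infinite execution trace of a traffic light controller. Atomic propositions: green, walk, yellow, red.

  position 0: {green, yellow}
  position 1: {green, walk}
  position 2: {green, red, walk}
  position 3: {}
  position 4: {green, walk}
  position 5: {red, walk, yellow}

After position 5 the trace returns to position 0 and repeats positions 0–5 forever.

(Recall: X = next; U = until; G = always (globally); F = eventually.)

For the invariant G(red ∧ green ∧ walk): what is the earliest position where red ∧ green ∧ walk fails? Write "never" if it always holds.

At position 0 the labels are {green, yellow}, so red ∧ green ∧ walk is false there. This is the first violation.

0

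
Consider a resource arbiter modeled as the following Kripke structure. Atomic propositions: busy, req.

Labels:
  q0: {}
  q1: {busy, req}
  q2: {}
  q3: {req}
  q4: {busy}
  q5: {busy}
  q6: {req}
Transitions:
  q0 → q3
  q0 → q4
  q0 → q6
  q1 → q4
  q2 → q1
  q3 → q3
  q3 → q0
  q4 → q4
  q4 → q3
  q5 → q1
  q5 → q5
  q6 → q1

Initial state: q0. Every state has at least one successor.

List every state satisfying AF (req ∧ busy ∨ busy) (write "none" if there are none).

{q1, q2, q4, q5, q6}

States satisfying req ∧ busy ∨ busy: {q1, q4, q5}.
States satisfying AF (req ∧ busy ∨ busy): {q1, q2, q4, q5, q6}.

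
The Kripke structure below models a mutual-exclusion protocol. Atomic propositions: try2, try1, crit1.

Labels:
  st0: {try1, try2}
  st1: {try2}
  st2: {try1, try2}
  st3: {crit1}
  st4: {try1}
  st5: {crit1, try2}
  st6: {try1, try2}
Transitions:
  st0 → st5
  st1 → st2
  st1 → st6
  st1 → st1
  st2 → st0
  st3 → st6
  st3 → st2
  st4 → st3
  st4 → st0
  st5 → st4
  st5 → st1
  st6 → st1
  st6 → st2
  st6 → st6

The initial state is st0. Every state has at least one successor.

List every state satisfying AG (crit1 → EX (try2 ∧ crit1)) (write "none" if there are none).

States satisfying crit1 → EX (try2 ∧ crit1): {st0, st1, st2, st4, st6}.
States satisfying AG (crit1 → EX (try2 ∧ crit1)): ∅.

none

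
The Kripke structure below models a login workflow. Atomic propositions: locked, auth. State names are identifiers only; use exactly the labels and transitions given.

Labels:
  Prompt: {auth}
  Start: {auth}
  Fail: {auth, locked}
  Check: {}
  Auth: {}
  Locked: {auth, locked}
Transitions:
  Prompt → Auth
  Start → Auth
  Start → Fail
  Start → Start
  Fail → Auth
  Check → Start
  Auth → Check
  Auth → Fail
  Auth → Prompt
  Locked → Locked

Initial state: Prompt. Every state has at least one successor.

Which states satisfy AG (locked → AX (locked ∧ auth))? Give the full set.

States satisfying locked → AX (locked ∧ auth): {Prompt, Start, Check, Auth, Locked}.
States satisfying AG (locked → AX (locked ∧ auth)): {Locked}.

{Locked}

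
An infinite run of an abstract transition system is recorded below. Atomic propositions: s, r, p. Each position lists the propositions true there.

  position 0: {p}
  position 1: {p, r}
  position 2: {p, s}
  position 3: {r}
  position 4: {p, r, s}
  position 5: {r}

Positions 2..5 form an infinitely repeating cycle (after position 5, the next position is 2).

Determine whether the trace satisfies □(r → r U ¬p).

r → r U ¬p must hold at every position from 0 onward. It fails at position 1, so □(r → r U ¬p) is false.
Positions where r holds: 1, 3, 4, 5.
Check r U ¬p at each: 1→fails, 3→ok, 4→ok, 5→ok.

No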